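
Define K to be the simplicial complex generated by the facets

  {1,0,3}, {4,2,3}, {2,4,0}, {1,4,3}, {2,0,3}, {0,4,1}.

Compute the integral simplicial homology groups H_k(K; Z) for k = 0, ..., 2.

H_0 = Z,  H_1 = 0,  H_2 = Z.

K has 5 vertices, 9 edges, 6 triangles.
rank ∂_0 = 0, rank ∂_1 = 4 ⇒ b_0 = 5 − 0 − 4 = 1; all invariant factors of ∂_1 are 1 so no torsion. So H_0 = Z.
rank ∂_1 = 4, rank ∂_2 = 5 ⇒ b_1 = 9 − 4 − 5 = 0; all invariant factors of ∂_2 are 1 so no torsion. So H_1 = 0.
rank ∂_2 = 5, rank ∂_3 = 0 ⇒ b_2 = 6 − 5 − 0 = 1. So H_2 = Z.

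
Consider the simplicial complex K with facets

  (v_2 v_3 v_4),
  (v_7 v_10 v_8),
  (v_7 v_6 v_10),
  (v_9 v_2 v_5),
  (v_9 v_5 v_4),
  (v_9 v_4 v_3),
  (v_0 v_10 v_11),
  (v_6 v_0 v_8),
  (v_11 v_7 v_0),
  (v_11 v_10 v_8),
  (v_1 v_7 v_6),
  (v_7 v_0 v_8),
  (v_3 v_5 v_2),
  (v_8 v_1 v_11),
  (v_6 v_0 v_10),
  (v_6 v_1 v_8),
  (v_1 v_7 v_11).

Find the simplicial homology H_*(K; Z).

We work with the vertex ordering v_0 < v_1 < v_2 < v_3 < v_4 < v_5 < v_6 < v_7 < v_8 < v_9 < v_10 < v_11. The simplices of K, each written with vertices in increasing order, are:

  0-simplices (12): [v_0], [v_1], [v_2], [v_3], [v_4], [v_5], [v_6], [v_7], [v_8], [v_9], [v_10], [v_11]
  1-simplices (28): (28 of them)
  2-simplices (17): (17 of them)

giving chain groups C_0 ≅ Z^12, C_1 ≅ Z^28, C_2 ≅ Z^17.

∂_1: C_1 → C_0 sends each edge [p,q] (with p < q) to q − p.
As a 12×28 matrix over Z this has rank 10, with invariant factors (1,1,1,1,1,1,1,1,1,1).

Boundary ∂_2: C_2 → C_1 sends each 2-simplex [p,q,r] to [q,r] − [p,r] + [p,q]. For instance
  ∂[v_0,v_7,v_8] = [v_7,v_8] − [v_0,v_8] + [v_0,v_7],
  ∂[v_4,v_5,v_9] = [v_5,v_9] − [v_4,v_9] + [v_4,v_5].
The resulting 28×17 matrix has rank 17, and its Smith normal form has invariant factors (1,1,1,1,1,1,1,1,1,1,1,1,1,1,1,1,2).

Now H_k = ker ∂_k / im ∂_{k+1}, so:

  H_0: rank C_0 − rank ∂_1 = 12 − 10 = 2, and the invariant factors of ∂_1 are all 1, so H_0 = Z^2.
  H_1: rank ker ∂_1 − rank ∂_2 = (28 − 10) − 17 = 1, and ∂_2 has invariant factor 2 > 1, so H_1 = Z ⊕ Z/2Z.
  H_2: rank ker ∂_2 − rank ∂_3 = (17 − 17) − 0 = 0, and there is no ∂_3, so H_2 = 0.

H_0 = Z^2,  H_1 = Z ⊕ Z/2Z,  H_2 = 0.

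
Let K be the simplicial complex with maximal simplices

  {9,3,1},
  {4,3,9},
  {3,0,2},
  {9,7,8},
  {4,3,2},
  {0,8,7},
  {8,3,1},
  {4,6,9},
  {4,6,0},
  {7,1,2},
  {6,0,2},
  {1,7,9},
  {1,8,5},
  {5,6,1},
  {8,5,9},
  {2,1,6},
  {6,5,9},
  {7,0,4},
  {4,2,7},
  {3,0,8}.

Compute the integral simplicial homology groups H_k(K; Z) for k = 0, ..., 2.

H_0 ≅ Z,  H_1 ≅ Z ⊕ Z/2,  H_2 = 0.

Order the vertices as 0 < 1 < 2 < 3 < 4 < 5 < 6 < 7 < 8 < 9. Listing each simplex with vertices in this order, K has dimension 2 with simplices:

  0-simplices (10): [0], [1], [2], [3], [4], [5], [6], [7], [8], [9]
  1-simplices (30): (30 of them)
  2-simplices (20): (20 of them)

so the chain groups are C_0 ≅ Z^10, C_1 ≅ Z^30, C_2 ≅ Z^20.

Boundary ∂_1: C_1 → C_0 maps an edge to its endpoints' difference, ∂[p,q] = q − p. For instance
  ∂[2,6] = [6] − [2].
This gives a 10×30 integer matrix of rank 9; reducing to Smith normal form yields diagonal entries (1,1,1,1,1,1,1,1,1).

Boundary ∂_2: C_2 → C_1 maps a triangle to the signed sum of its edges. For instance
  ∂[1,5,8] = [5,8] − [1,8] + [1,5],
  ∂[0,7,8] = [7,8] − [0,8] + [0,7].
The resulting 30×20 matrix has rank 20, and its Smith normal form has invariant factors (1,1,1,1,1,1,1,1,1,1,1,1,1,1,1,1,1,1,1,2).

Now H_k = ker ∂_k / im ∂_{k+1}, so:

  H_0: rank C_0 − rank ∂_1 = 10 − 9 = 1, and the invariant factors of ∂_1 are all 1, so H_0 ≅ Z.
  H_1: rank ker ∂_1 − rank ∂_2 = (30 − 9) − 20 = 1, and ∂_2 has invariant factor 2 > 1, so H_1 ≅ Z ⊕ Z/2.
  H_2: rank ker ∂_2 − rank ∂_3 = (20 − 20) − 0 = 0, and there is no ∂_3, so H_2 ≅ 0.

(K is a triangulation of the Klein bottle.)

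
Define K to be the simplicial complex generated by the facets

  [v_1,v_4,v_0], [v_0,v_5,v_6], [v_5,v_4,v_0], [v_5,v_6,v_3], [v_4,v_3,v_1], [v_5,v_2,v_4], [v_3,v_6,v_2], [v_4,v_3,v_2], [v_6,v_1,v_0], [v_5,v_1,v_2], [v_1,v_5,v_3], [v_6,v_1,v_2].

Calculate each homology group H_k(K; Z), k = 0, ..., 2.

Order the vertices as v_0 < v_1 < v_2 < v_3 < v_4 < v_5 < v_6. Listing each simplex with vertices in this order, K has dimension 2 with simplices:

  0-simplices (7): [v_0], [v_1], [v_2], [v_3], [v_4], [v_5], [v_6]
  1-simplices (18): (18 of them)
  2-simplices (12): (12 of them)

so the chain groups are C_0 ≅ Z^7, C_1 ≅ Z^18, C_2 ≅ Z^12.

The boundary map ∂_1: C_1 → C_0 is given by ∂[p,q] = [q] − [p].
As a 7×18 matrix over Z this has rank 6, with invariant factors (1,1,1,1,1,1).

The boundary map ∂_2: C_2 → C_1 sends each 2-simplex [p,q,r] to [q,r] − [p,r] + [p,q]. For instance
  ∂[v_0,v_4,v_5] = [v_4,v_5] − [v_0,v_5] + [v_0,v_4],
  ∂[v_1,v_3,v_4] = [v_3,v_4] − [v_1,v_4] + [v_1,v_3].
The resulting 18×12 matrix has rank 12, and its Smith normal form has invariant factors (1,1,1,1,1,1,1,1,1,1,1,2).

Computing H_k = (kernel of ∂_k) / (image of ∂_{k+1}):

  H_0: rank C_0 − rank ∂_1 = 7 − 6 = 1, and the invariant factors of ∂_1 are all 1, so H_0 ≅ Z.
  H_1: rank ker ∂_1 − rank ∂_2 = (18 − 6) − 12 = 0, and ∂_2 has invariant factor 2 > 1, so H_1 ≅ Z/2.
  H_2: rank ker ∂_2 − rank ∂_3 = (12 − 12) − 0 = 0, and there is no ∂_3, so H_2 ≅ 0.

H_0 ≅ Z,  H_1 ≅ Z/2,  H_2 = 0.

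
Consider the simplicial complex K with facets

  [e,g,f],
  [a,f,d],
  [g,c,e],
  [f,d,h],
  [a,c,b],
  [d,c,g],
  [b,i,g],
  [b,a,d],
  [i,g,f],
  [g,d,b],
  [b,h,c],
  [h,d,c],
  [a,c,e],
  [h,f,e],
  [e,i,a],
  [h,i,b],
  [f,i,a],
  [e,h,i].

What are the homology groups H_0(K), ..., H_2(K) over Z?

Order the vertices as a < b < c < d < e < f < g < h < i. Listing each simplex with vertices in this order, K has dimension 2 with simplices:

  0-simplices (9): a, b, c, d, e, f, g, h, i
  1-simplices (27): ab, ac, ad, ae, af, ai, bc, bd, bg, bh, bi, cd, ce, cg, ch, df, dg, dh, ef, eg, eh, ei, fg, fh, fi, gi, hi
  2-simplices (18): abc, abd, ace, adf, aei, afi, bch, bdg, bgi, bhi, cdg, cdh, ceg, dfh, efg, efh, ehi, fgi

so the chain groups are C_0 ≅ Z^9, C_1 ≅ Z^27, C_2 ≅ Z^18.

Boundary ∂_1: C_1 → C_0 maps an edge to its endpoints' difference, ∂[p,q] = q − p. For instance
  ∂ei = i − e.
The resulting 9×27 matrix has rank 8, and its Smith normal form has invariant factors (1,1,1,1,1,1,1,1).

∂_2: C_2 → C_1 sends each 2-simplex [p,q,r] to [q,r] − [p,r] + [p,q]. For instance
  ∂bhi = hi − bi + bh,
  ∂fgi = gi − fi + fg.
This gives a 27×18 integer matrix of rank 18; reducing to Smith normal form yields diagonal entries (1,1,1,1,1,1,1,1,1,1,1,1,1,1,1,1,1,2).

Now H_k = ker ∂_k / im ∂_{k+1}, so:

  H_0: rank C_0 − rank ∂_1 = 9 − 8 = 1, and the invariant factors of ∂_1 are all 1, so H_0 ≅ Z.
  H_1: rank ker ∂_1 − rank ∂_2 = (27 − 8) − 18 = 1, and ∂_2 has invariant factor 2 > 1, so H_1 ≅ Z ⊕ Z/2.
  H_2: rank ker ∂_2 − rank ∂_3 = (18 − 18) − 0 = 0, and there is no ∂_3, so H_2 ≅ 0.

As a check, the Euler characteristic is 9 − 27 + 18 = 0, which agrees with 1 − 1 + 0 = 0.

H_0 ≅ Z,  H_1 ≅ Z ⊕ Z/2,  H_2 = 0.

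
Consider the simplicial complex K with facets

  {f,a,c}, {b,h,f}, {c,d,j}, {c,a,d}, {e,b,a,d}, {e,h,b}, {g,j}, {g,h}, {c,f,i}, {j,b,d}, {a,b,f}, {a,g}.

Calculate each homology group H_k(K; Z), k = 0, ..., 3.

H_0 ≅ Z,  H_1 ≅ Z^2,  H_2 = 0,  H_3 = 0.

We work with the vertex ordering a < b < c < d < e < f < g < h < i < j. The simplices of K, each written with vertices in increasing order, are:

  0-simplices (10): a, b, c, d, e, f, g, h, i, j
  1-simplices (22): ab, ac, ad, ae, af, ag, bd, be, bf, bh, bj, cd, cf, ci, cj, de, dj, eh, fh, fi, gh, gj
  2-simplices (12): abd, abe, abf, acd, acf, ade, bde, bdj, beh, bfh, cdj, cfi
  3-simplices (1): abde

giving chain groups C_0 ≅ Z^10, C_1 ≅ Z^22, C_2 ≅ Z^12, C_3 ≅ Z^1.

Boundary ∂_1: C_1 → C_0 sends each edge [p,q] (with p < q) to q − p. For instance
  ∂af = f − a.
As a 10×22 matrix over Z this has rank 9, with invariant factors (1,1,1,1,1,1,1,1,1).

∂_2: C_2 → C_1 acts by ∂[p,q,r] = [q,r] − [p,r] + [p,q]. For instance
  ∂bfh = fh − bh + bf,
  ∂beh = eh − bh + be.
The 22×12 boundary matrix has rank 11 and Smith normal form diag(1,1,1,1,1,1,1,1,1,1,1).

Boundary ∂_3: C_3 → C_2 sends each 3-simplex σ to the alternating sum Σ_i (−1)^i (σ with its i-th vertex removed). For instance
  ∂abde = bde − ade + abe − abd.
The 12×1 boundary matrix has rank 1 and Smith normal form diag(1).

From H_k ≅ ker(∂_k) / im(∂_{k+1}) we obtain:

  H_0: rank C_0 − rank ∂_1 = 10 − 9 = 1, and the invariant factors of ∂_1 are all 1, so H_0 = Z.
  H_1: rank ker ∂_1 − rank ∂_2 = (22 − 9) − 11 = 2, and the invariant factors of ∂_2 are all 1, so H_1 = Z^2.
  H_2: rank ker ∂_2 − rank ∂_3 = (12 − 11) − 1 = 0, and the invariant factors of ∂_3 are all 1, so H_2 = 0.
  H_3: rank ker ∂_3 − rank ∂_4 = (1 − 1) − 0 = 0, and there is no ∂_4, so H_3 = 0.

As a check, the Euler characteristic is 10 − 22 + 12 − 1 = -1, which agrees with 1 − 2 + 0 − 0 = -1.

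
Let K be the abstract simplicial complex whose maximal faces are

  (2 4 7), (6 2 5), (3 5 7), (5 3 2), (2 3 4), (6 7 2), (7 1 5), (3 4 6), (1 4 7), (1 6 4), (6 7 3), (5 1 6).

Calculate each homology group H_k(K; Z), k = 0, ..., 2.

H_0 = Z,  H_1 = Z/2,  H_2 = 0.

We work with the vertex ordering 1 < 2 < 3 < 4 < 5 < 6 < 7. The simplices of K, each written with vertices in increasing order, are:

  0-simplices (7): [1], [2], [3], [4], [5], [6], [7]
  1-simplices (18): [1,4], [1,5], [1,6], [1,7], [2,3], [2,4], [2,5], [2,6], [2,7], [3,4], [3,5], [3,6], [3,7], [4,6], [4,7], [5,6], [5,7], [6,7]
  2-simplices (12): [1,4,6], [1,4,7], [1,5,6], [1,5,7], [2,3,4], [2,3,5], [2,4,7], [2,5,6], [2,6,7], [3,4,6], [3,5,7], [3,6,7]

so the chain groups are C_0 ≅ Z^7, C_1 ≅ Z^18, C_2 ≅ Z^12.

The boundary map ∂_1: C_1 → C_0 is given by ∂[p,q] = [q] − [p]. For instance
  ∂[2,7] = [7] − [2].
As a 7×18 matrix over Z this has rank 6, with invariant factors (1,1,1,1,1,1).

The boundary map ∂_2: C_2 → C_1 maps a triangle to the signed sum of its edges. For instance
  ∂[2,4,7] = [4,7] − [2,7] + [2,4],
  ∂[1,5,6] = [5,6] − [1,6] + [1,5].
The resulting 18×12 matrix has rank 12, and its Smith normal form has invariant factors (1,1,1,1,1,1,1,1,1,1,1,2).

Reading off H_k = ker ∂_k / im ∂_{k+1}:

  H_0: rank C_0 − rank ∂_1 = 7 − 6 = 1, and the invariant factors of ∂_1 are all 1, so H_0 ≅ Z.
  H_1: rank ker ∂_1 − rank ∂_2 = (18 − 6) − 12 = 0, and ∂_2 has invariant factor 2 > 1, so H_1 ≅ Z/2.
  H_2: rank ker ∂_2 − rank ∂_3 = (12 − 12) − 0 = 0, and there is no ∂_3, so H_2 ≅ 0.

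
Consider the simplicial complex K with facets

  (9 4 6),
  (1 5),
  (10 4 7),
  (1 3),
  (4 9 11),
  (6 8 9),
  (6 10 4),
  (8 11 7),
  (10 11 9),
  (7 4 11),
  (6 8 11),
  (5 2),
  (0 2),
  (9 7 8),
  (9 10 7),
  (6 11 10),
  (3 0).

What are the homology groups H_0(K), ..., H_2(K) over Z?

H_0 ≅ Z^2,  H_1 ≅ Z × Z/2,  H_2 = 0.

K has 12 vertices, 23 edges, 12 triangles.
rank ∂_0 = 0, rank ∂_1 = 10 ⇒ b_0 = 12 − 0 − 10 = 2; all invariant factors of ∂_1 are 1 so no torsion. So H_0 ≅ Z^2.
rank ∂_1 = 10, rank ∂_2 = 12 ⇒ b_1 = 23 − 10 − 12 = 1; ∂_2 has invariant factor(s) [2] giving torsion. So H_1 ≅ Z × Z/2.
rank ∂_2 = 12, rank ∂_3 = 0 ⇒ b_2 = 12 − 12 − 0 = 0. So H_2 ≅ 0.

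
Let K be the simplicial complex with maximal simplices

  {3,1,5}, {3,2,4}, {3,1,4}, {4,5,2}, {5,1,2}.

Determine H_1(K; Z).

H_1 ≅ Z.

Fix the vertex order 1 < 2 < 3 < 4 < 5 and write every simplex with vertices in increasing order. Then dim K = 2 and the simplices of K are:

  0-simplices (5): [1], [2], [3], [4], [5]
  1-simplices (10): [1,2], [1,3], [1,4], [1,5], [2,3], [2,4], [2,5], [3,4], [3,5], [4,5]
  2-simplices (5): [1,2,5], [1,3,4], [1,3,5], [2,3,4], [2,4,5]

Hence C_0 ≅ Z^5, C_1 ≅ Z^10, C_2 ≅ Z^5.

Boundary ∂_1: C_1 → C_0 sends each edge [p,q] (with p < q) to q − p. For instance
  ∂[2,5] = [5] − [2].
The 5×10 boundary matrix has rank 4 and Smith normal form diag(1,1,1,1).

Boundary ∂_2: C_2 → C_1 maps a triangle to the signed sum of its edges. For instance
  ∂[2,3,4] = [3,4] − [2,4] + [2,3],
  ∂[1,3,4] = [3,4] − [1,4] + [1,3].
This gives a 10×5 integer matrix of rank 5; reducing to Smith normal form yields diagonal entries (1,1,1,1,1).

Computing H_k = (kernel of ∂_k) / (image of ∂_{k+1}):

  H_1: rank ker ∂_1 − rank ∂_2 = (10 − 4) − 5 = 1, and the invariant factors of ∂_2 are all 1, so H_1 = Z.

(K is a triangulation of the Möbius band.)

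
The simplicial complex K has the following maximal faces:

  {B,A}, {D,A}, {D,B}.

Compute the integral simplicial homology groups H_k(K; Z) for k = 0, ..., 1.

Take the total order A < B < D on the vertex set. Then K (dimension 1) consists of the simplices:

  0-simplices (3): A, B, D
  1-simplices (3): AB, AD, BD

Hence C_0 ≅ Z^3, C_1 ≅ Z^3.

∂_1: C_1 → C_0 sends each edge [p,q] (with p < q) to q − p.
The 3×3 boundary matrix has rank 2 and Smith normal form diag(1,1).

Now H_k = ker ∂_k / im ∂_{k+1}, so:

  H_0: rank C_0 − rank ∂_1 = 3 − 2 = 1, and the invariant factors of ∂_1 are all 1, so H_0 = Z.
  H_1: rank ker ∂_1 − rank ∂_2 = (3 − 2) − 0 = 1, and there is no ∂_2, so H_1 = Z.

H_0 = Z,  H_1 = Z.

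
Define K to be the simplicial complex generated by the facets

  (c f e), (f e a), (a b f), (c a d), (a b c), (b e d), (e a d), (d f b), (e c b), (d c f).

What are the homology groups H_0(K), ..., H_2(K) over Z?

H_0 = Z,  H_1 = Z/2,  H_2 = 0.

K has 6 vertices, 15 edges, 10 triangles.
rank ∂_0 = 0, rank ∂_1 = 5 ⇒ b_0 = 6 − 0 − 5 = 1; all invariant factors of ∂_1 are 1 so no torsion. So H_0 = Z.
rank ∂_1 = 5, rank ∂_2 = 10 ⇒ b_1 = 15 − 5 − 10 = 0; ∂_2 has invariant factor(s) [2] giving torsion. So H_1 = Z/2.
rank ∂_2 = 10, rank ∂_3 = 0 ⇒ b_2 = 10 − 10 − 0 = 0. So H_2 = 0.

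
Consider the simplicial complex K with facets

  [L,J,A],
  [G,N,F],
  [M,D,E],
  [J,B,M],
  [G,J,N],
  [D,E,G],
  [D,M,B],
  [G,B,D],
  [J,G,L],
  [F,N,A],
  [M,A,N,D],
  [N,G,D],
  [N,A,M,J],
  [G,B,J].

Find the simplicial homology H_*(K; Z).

Fix the vertex order A < B < D < E < F < G < J < L < M < N and write every simplex with vertices in increasing order. Then dim K = 3 and the simplices of K are:

  0-simplices (10): A, B, D, E, F, G, J, L, M, N
  1-simplices (25): AD, AF, AJ, AL, AM, AN, BD, BG, BJ, BM, DE, DG, DM, DN, EG, EM, FG, FN, GJ, GL, GN, JL, JM, JN, MN
  2-simplices (19): ADM, ADN, AFN, AJL, AJM, AJN, AMN, BDG, BDM, BGJ, BJM, DEG, DEM, DGN, DMN, FGN, GJL, GJN, JMN
  3-simplices (2): ADMN, AJMN

giving chain groups C_0 ≅ Z^10, C_1 ≅ Z^25, C_2 ≅ Z^19, C_3 ≅ Z^2.

The boundary map ∂_1: C_1 → C_0 maps an edge to its endpoints' difference, ∂[p,q] = q − p.
As a 10×25 matrix over Z this has rank 9, with invariant factors (1,1,1,1,1,1,1,1,1).

Boundary ∂_2: C_2 → C_1 maps a triangle to the signed sum of its edges. For instance
  ∂GJN = JN − GN + GJ,
  ∂JMN = MN − JN + JM.
The resulting 25×19 matrix has rank 16, and its Smith normal form has invariant factors (1,1,1,1,1,1,1,1,1,1,1,1,1,1,1,1).

∂_3: C_3 → C_2 sends each 3-simplex σ to the alternating sum Σ_i (−1)^i (σ with its i-th vertex removed). For instance
  ∂AJMN = JMN − AMN + AJN − AJM,
  ∂ADMN = DMN − AMN + ADN − ADM.
The resulting 19×2 matrix has rank 2, and its Smith normal form has invariant factors (1,1).

Computing H_k = (kernel of ∂_k) / (image of ∂_{k+1}):

  H_0: rank C_0 − rank ∂_1 = 10 − 9 = 1, and the invariant factors of ∂_1 are all 1, so H_0 ≅ Z.
  H_1: rank ker ∂_1 − rank ∂_2 = (25 − 9) − 16 = 0, and the invariant factors of ∂_2 are all 1, so H_1 ≅ 0.
  H_2: rank ker ∂_2 − rank ∂_3 = (19 − 16) − 2 = 1, and the invariant factors of ∂_3 are all 1, so H_2 ≅ Z.
  H_3: rank ker ∂_3 − rank ∂_4 = (2 − 2) − 0 = 0, and there is no ∂_4, so H_3 ≅ 0.

As a check, the Euler characteristic is 10 − 25 + 19 − 2 = 2, which agrees with 1 − 0 + 1 − 0 = 2.

H_0 ≅ Z,  H_1 = 0,  H_2 ≅ Z,  H_3 = 0.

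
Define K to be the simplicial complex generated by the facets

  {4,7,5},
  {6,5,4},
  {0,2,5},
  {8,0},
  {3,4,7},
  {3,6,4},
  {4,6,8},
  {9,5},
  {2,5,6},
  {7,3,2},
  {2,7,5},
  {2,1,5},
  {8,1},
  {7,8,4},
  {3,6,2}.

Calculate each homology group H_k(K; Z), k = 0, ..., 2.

Take the total order 0 < 1 < 2 < 3 < 4 < 5 < 6 < 7 < 8 < 9 on the vertex set. Then K (dimension 2) consists of the simplices:

  0-simplices (10): [0], [1], [2], [3], [4], [5], [6], [7], [8], [9]
  1-simplices (22): [0,2], [0,5], [0,8], [1,2], [1,5], [1,8], [2,3], [2,5], [2,6], [2,7], [3,4], [3,6], [3,7], [4,5], [4,6], [4,7], [4,8], [5,6], [5,7], [5,9], [6,8], [7,8]
  2-simplices (12): [0,2,5], [1,2,5], [2,3,6], [2,3,7], [2,5,6], [2,5,7], [3,4,6], [3,4,7], [4,5,6], [4,5,7], [4,6,8], [4,7,8]

Hence C_0 ≅ Z^10, C_1 ≅ Z^22, C_2 ≅ Z^12.

The boundary map ∂_1: C_1 → C_0 sends each edge [p,q] (with p < q) to q − p.
The 10×22 boundary matrix has rank 9 and Smith normal form diag(1,1,1,1,1,1,1,1,1).

The boundary map ∂_2: C_2 → C_1 acts by ∂[p,q,r] = [q,r] − [p,r] + [p,q]. For instance
  ∂[2,3,7] = [3,7] − [2,7] + [2,3],
  ∂[4,5,7] = [5,7] − [4,7] + [4,5].
As a 22×12 matrix over Z this has rank 11, with invariant factors (1,1,1,1,1,1,1,1,1,1,1).

Reading off H_k = ker ∂_k / im ∂_{k+1}:

  H_0: rank C_0 − rank ∂_1 = 10 − 9 = 1, and the invariant factors of ∂_1 are all 1, so H_0 ≅ Z.
  H_1: rank ker ∂_1 − rank ∂_2 = (22 − 9) − 11 = 2, and the invariant factors of ∂_2 are all 1, so H_1 ≅ Z^2.
  H_2: rank ker ∂_2 − rank ∂_3 = (12 − 11) − 0 = 1, and there is no ∂_3, so H_2 ≅ Z.

As a check, the Euler characteristic is 10 − 22 + 12 = 0, which agrees with 1 − 2 + 1 = 0.

H_0 = Z,  H_1 = Z^2,  H_2 = Z.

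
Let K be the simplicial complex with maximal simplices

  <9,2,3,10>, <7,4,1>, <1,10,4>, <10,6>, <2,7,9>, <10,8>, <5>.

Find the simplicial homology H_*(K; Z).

Take the total order 1 < 2 < 3 < 4 < 5 < 6 < 7 < 8 < 9 < 10 on the vertex set. Then K (dimension 3) consists of the simplices:

  0-simplices (10): [1], [2], [3], [4], [5], [6], [7], [8], [9], [10]
  1-simplices (15): [1,4], [1,7], [1,10], [2,3], [2,7], [2,9], [2,10], [3,9], [3,10], [4,7], [4,10], [6,10], [7,9], [8,10], [9,10]
  2-simplices (7): [1,4,7], [1,4,10], [2,3,9], [2,3,10], [2,7,9], [2,9,10], [3,9,10]
  3-simplices (1): [2,3,9,10]

Hence C_0 ≅ Z^10, C_1 ≅ Z^15, C_2 ≅ Z^7, C_3 ≅ Z^1.

The boundary map ∂_1: C_1 → C_0 is given by ∂[p,q] = [q] − [p]. For instance
  ∂[1,4] = [4] − [1].
As a 10×15 matrix over Z this has rank 8, with invariant factors (1,1,1,1,1,1,1,1).

Boundary ∂_2: C_2 → C_1 maps a triangle to the signed sum of its edges. For instance
  ∂[2,7,9] = [7,9] − [2,9] + [2,7],
  ∂[1,4,10] = [4,10] − [1,10] + [1,4].
This gives a 15×7 integer matrix of rank 6; reducing to Smith normal form yields diagonal entries (1,1,1,1,1,1).

∂_3: C_3 → C_2 sends each 3-simplex σ to the alternating sum Σ_i (−1)^i (σ with its i-th vertex removed). For instance
  ∂[2,3,9,10] = [3,9,10] − [2,9,10] + [2,3,10] − [2,3,9].
As a 7×1 matrix over Z this has rank 1, with invariant factors (1).

From H_k ≅ ker(∂_k) / im(∂_{k+1}) we obtain:

  H_0: rank C_0 − rank ∂_1 = 10 − 8 = 2, and the invariant factors of ∂_1 are all 1, so H_0 ≅ Z^2.
  H_1: rank ker ∂_1 − rank ∂_2 = (15 − 8) − 6 = 1, and the invariant factors of ∂_2 are all 1, so H_1 ≅ Z.
  H_2: rank ker ∂_2 − rank ∂_3 = (7 − 6) − 1 = 0, and the invariant factors of ∂_3 are all 1, so H_2 ≅ 0.
  H_3: rank ker ∂_3 − rank ∂_4 = (1 − 1) − 0 = 0, and there is no ∂_4, so H_3 ≅ 0.

As a check, the Euler characteristic is 10 − 15 + 7 − 1 = 1, which agrees with 2 − 1 + 0 − 0 = 1.

H_0 = Z^2,  H_1 = Z,  H_2 = 0,  H_3 = 0.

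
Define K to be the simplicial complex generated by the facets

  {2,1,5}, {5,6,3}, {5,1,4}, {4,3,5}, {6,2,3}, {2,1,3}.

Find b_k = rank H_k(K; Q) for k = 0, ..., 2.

Take the total order 1 < 2 < 3 < 4 < 5 < 6 on the vertex set. Then K (dimension 2) consists of the simplices:

  0-simplices (6): [1], [2], [3], [4], [5], [6]
  1-simplices (12): [1,2], [1,3], [1,4], [1,5], [2,3], [2,5], [2,6], [3,4], [3,5], [3,6], [4,5], [5,6]
  2-simplices (6): [1,2,3], [1,2,5], [1,4,5], [2,3,6], [3,4,5], [3,5,6]

giving chain groups C_0 ≅ Z^6, C_1 ≅ Z^12, C_2 ≅ Z^6.

Boundary ∂_1: C_1 → C_0 sends each edge [p,q] (with p < q) to q − p. For instance
  ∂[1,2] = [2] − [1].
As a 6×12 matrix over Z this has rank 5, with invariant factors (1,1,1,1,1).

∂_2: C_2 → C_1 sends each 2-simplex [p,q,r] to [q,r] − [p,r] + [p,q]. For instance
  ∂[3,4,5] = [4,5] − [3,5] + [3,4],
  ∂[1,2,5] = [2,5] − [1,5] + [1,2].
The resulting 12×6 matrix has rank 6, and its Smith normal form has invariant factors (1,1,1,1,1,1).

Computing H_k = (kernel of ∂_k) / (image of ∂_{k+1}):

  H_0: rank C_0 − rank ∂_1 = 6 − 5 = 1, and the invariant factors of ∂_1 are all 1, so H_0 = Z.
  H_1: rank ker ∂_1 − rank ∂_2 = (12 − 5) − 6 = 1, and the invariant factors of ∂_2 are all 1, so H_1 = Z.
  H_2: rank ker ∂_2 − rank ∂_3 = (6 − 6) − 0 = 0, and there is no ∂_3, so H_2 = 0.

(K is a triangulation of the cylinder S^1 x I.)

Hence the Betti numbers are b_0 = 1, b_1 = 1, b_2 = 0.

b_0 = 1, b_1 = 1, b_2 = 0.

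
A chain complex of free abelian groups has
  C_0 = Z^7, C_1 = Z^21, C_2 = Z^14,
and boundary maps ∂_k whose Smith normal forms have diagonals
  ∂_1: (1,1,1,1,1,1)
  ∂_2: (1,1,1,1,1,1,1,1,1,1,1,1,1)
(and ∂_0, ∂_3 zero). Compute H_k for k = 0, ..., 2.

H_0: b_0 = 7 − 0 − 6 = 1; torsion from ∂_1 factors > 1: none. So H_0 ≅ Z.
H_1: b_1 = 21 − 6 − 13 = 2; torsion from ∂_2 factors > 1: none. So H_1 ≅ Z^2.
H_2: b_2 = 14 − 13 − 0 = 1; torsion from ∂_3 factors > 1: none. So H_2 ≅ Z.

H_0 ≅ Z,  H_1 ≅ Z^2,  H_2 ≅ Z.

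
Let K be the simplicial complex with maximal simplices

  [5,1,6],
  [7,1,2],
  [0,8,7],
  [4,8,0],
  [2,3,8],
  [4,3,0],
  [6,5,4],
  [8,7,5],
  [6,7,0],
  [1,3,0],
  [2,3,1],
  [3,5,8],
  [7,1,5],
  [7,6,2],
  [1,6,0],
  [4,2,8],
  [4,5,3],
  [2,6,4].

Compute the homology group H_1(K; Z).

Fix the vertex order 0 < 1 < 2 < 3 < 4 < 5 < 6 < 7 < 8 and write every simplex with vertices in increasing order. Then dim K = 2 and the simplices of K are:

  0-simplices (9): [0], [1], [2], [3], [4], [5], [6], [7], [8]
  1-simplices (27): (27 of them)
  2-simplices (18): [0,1,3], [0,1,6], [0,3,4], [0,4,8], [0,6,7], [0,7,8], [1,2,3], [1,2,7], [1,5,6], [1,5,7], [2,3,8], [2,4,6], [2,4,8], [2,6,7], [3,4,5], [3,5,8], [4,5,6], [5,7,8]

giving chain groups C_0 ≅ Z^9, C_1 ≅ Z^27, C_2 ≅ Z^18.

The boundary map ∂_1: C_1 → C_0 sends each edge [p,q] (with p < q) to q − p. For instance
  ∂[1,5] = [5] − [1].
This gives a 9×27 integer matrix of rank 8; reducing to Smith normal form yields diagonal entries (1,1,1,1,1,1,1,1).

∂_2: C_2 → C_1 sends each 2-simplex [p,q,r] to [q,r] − [p,r] + [p,q]. For instance
  ∂[1,5,6] = [5,6] − [1,6] + [1,5],
  ∂[2,3,8] = [3,8] − [2,8] + [2,3].
The 27×18 boundary matrix has rank 18 and Smith normal form diag(1,1,1,1,1,1,1,1,1,1,1,1,1,1,1,1,1,2).

Computing H_k = (kernel of ∂_k) / (image of ∂_{k+1}):

  H_1: rank ker ∂_1 − rank ∂_2 = (27 − 8) − 18 = 1, and ∂_2 has invariant factor 2 > 1, so H_1 ≅ Z ⊕ Z/2.

(K is a triangulation of the Klein bottle.)

H_1 ≅ Z ⊕ Z/2.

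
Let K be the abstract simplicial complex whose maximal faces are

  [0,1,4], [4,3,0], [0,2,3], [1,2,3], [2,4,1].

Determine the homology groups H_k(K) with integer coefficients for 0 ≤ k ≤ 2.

H_0 = Z,  H_1 = Z,  H_2 = 0.

Take the total order 0 < 1 < 2 < 3 < 4 on the vertex set. Then K (dimension 2) consists of the simplices:

  0-simplices (5): [0], [1], [2], [3], [4]
  1-simplices (10): [0,1], [0,2], [0,3], [0,4], [1,2], [1,3], [1,4], [2,3], [2,4], [3,4]
  2-simplices (5): [0,1,4], [0,2,3], [0,3,4], [1,2,3], [1,2,4]

Hence C_0 ≅ Z^5, C_1 ≅ Z^10, C_2 ≅ Z^5.

The boundary map ∂_1: C_1 → C_0 sends each edge [p,q] (with p < q) to q − p. For instance
  ∂[1,2] = [2] − [1].
The resulting 5×10 matrix has rank 4, and its Smith normal form has invariant factors (1,1,1,1).

The boundary map ∂_2: C_2 → C_1 sends each 2-simplex [p,q,r] to [q,r] − [p,r] + [p,q]. For instance
  ∂[0,3,4] = [3,4] − [0,4] + [0,3],
  ∂[0,1,4] = [1,4] − [0,4] + [0,1].
As a 10×5 matrix over Z this has rank 5, with invariant factors (1,1,1,1,1).

Now H_k = ker ∂_k / im ∂_{k+1}, so:

  H_0: rank C_0 − rank ∂_1 = 5 − 4 = 1, and the invariant factors of ∂_1 are all 1, so H_0 ≅ Z.
  H_1: rank ker ∂_1 − rank ∂_2 = (10 − 4) − 5 = 1, and the invariant factors of ∂_2 are all 1, so H_1 ≅ Z.
  H_2: rank ker ∂_2 − rank ∂_3 = (5 − 5) − 0 = 0, and there is no ∂_3, so H_2 ≅ 0.

As a check, the Euler characteristic is 5 − 10 + 5 = 0, which agrees with 1 − 1 + 0 = 0.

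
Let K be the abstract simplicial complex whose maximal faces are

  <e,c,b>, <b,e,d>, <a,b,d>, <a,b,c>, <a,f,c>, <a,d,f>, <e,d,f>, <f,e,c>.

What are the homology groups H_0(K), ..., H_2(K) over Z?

H_0 = Z,  H_1 = 0,  H_2 = Z.

Take the total order a < b < c < d < e < f on the vertex set. Then K (dimension 2) consists of the simplices:

  0-simplices (6): a, b, c, d, e, f
  1-simplices (12): ab, ac, ad, af, bc, bd, be, ce, cf, de, df, ef
  2-simplices (8): abc, abd, acf, adf, bce, bde, cef, def

Hence C_0 ≅ Z^6, C_1 ≅ Z^12, C_2 ≅ Z^8.

Boundary ∂_1: C_1 → C_0 is given by ∂[p,q] = [q] − [p].
This gives a 6×12 integer matrix of rank 5; reducing to Smith normal form yields diagonal entries (1,1,1,1,1).

∂_2: C_2 → C_1 maps a triangle to the signed sum of its edges. For instance
  ∂bce = ce − be + bc,
  ∂abc = bc − ac + ab.
This gives a 12×8 integer matrix of rank 7; reducing to Smith normal form yields diagonal entries (1,1,1,1,1,1,1).

Now H_k = ker ∂_k / im ∂_{k+1}, so:

  H_0: rank C_0 − rank ∂_1 = 6 − 5 = 1, and the invariant factors of ∂_1 are all 1, so H_0 ≅ Z.
  H_1: rank ker ∂_1 − rank ∂_2 = (12 − 5) − 7 = 0, and the invariant factors of ∂_2 are all 1, so H_1 ≅ 0.
  H_2: rank ker ∂_2 − rank ∂_3 = (8 − 7) − 0 = 1, and there is no ∂_3, so H_2 ≅ Z.

As a check, the Euler characteristic is 6 − 12 + 8 = 2, which agrees with 1 − 0 + 1 = 2.
(K is a triangulation of the 2-sphere S^2.)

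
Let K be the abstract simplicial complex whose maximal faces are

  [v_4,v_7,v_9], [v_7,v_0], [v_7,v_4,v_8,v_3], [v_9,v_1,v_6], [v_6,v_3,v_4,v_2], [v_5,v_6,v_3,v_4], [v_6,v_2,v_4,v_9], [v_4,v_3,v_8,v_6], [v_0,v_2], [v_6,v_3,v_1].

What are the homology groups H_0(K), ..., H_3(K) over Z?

We work with the vertex ordering v_0 < v_1 < v_2 < v_3 < v_4 < v_5 < v_6 < v_7 < v_8 < v_9. The simplices of K, each written with vertices in increasing order, are:

  0-simplices (10): [v_0], [v_1], [v_2], [v_3], [v_4], [v_5], [v_6], [v_7], [v_8], [v_9]
  1-simplices (24): (24 of them)
  2-simplices (19): (19 of them)
  3-simplices (5): [v_2,v_3,v_4,v_6], [v_2,v_4,v_6,v_9], [v_3,v_4,v_5,v_6], [v_3,v_4,v_6,v_8], [v_3,v_4,v_7,v_8]

so the chain groups are C_0 ≅ Z^10, C_1 ≅ Z^24, C_2 ≅ Z^19, C_3 ≅ Z^5.

Boundary ∂_1: C_1 → C_0 sends each edge [p,q] (with p < q) to q − p. For instance
  ∂[v_3,v_8] = [v_8] − [v_3].
As a 10×24 matrix over Z this has rank 9, with invariant factors (1,1,1,1,1,1,1,1,1).

The boundary map ∂_2: C_2 → C_1 maps a triangle to the signed sum of its edges. For instance
  ∂[v_2,v_6,v_9] = [v_6,v_9] − [v_2,v_9] + [v_2,v_6],
  ∂[v_3,v_4,v_6] = [v_4,v_6] − [v_3,v_6] + [v_3,v_4].
This gives a 24×19 integer matrix of rank 14; reducing to Smith normal form yields diagonal entries (1,1,1,1,1,1,1,1,1,1,1,1,1,1).

∂_3: C_3 → C_2 sends each 3-simplex σ to the alternating sum Σ_i (−1)^i (σ with its i-th vertex removed). For instance
  ∂[v_2,v_4,v_6,v_9] = [v_4,v_6,v_9] − [v_2,v_6,v_9] + [v_2,v_4,v_9] − [v_2,v_4,v_6],
  ∂[v_3,v_4,v_5,v_6] = [v_4,v_5,v_6] − [v_3,v_5,v_6] + [v_3,v_4,v_6] − [v_3,v_4,v_5].
As a 19×5 matrix over Z this has rank 5, with invariant factors (1,1,1,1,1).

Reading off H_k = ker ∂_k / im ∂_{k+1}:

  H_0: rank C_0 − rank ∂_1 = 10 − 9 = 1, and the invariant factors of ∂_1 are all 1, so H_0 ≅ Z.
  H_1: rank ker ∂_1 − rank ∂_2 = (24 − 9) − 14 = 1, and the invariant factors of ∂_2 are all 1, so H_1 ≅ Z.
  H_2: rank ker ∂_2 − rank ∂_3 = (19 − 14) − 5 = 0, and the invariant factors of ∂_3 are all 1, so H_2 ≅ 0.
  H_3: rank ker ∂_3 − rank ∂_4 = (5 − 5) − 0 = 0, and there is no ∂_4, so H_3 ≅ 0.

H_0 = Z,  H_1 = Z,  H_2 = 0,  H_3 = 0.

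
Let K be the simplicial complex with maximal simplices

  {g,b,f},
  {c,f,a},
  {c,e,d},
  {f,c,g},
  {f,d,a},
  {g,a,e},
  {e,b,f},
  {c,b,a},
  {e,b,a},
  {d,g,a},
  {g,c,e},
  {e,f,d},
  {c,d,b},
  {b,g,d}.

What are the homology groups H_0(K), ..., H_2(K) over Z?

H_0 ≅ Z,  H_1 ≅ Z^2,  H_2 ≅ Z.

Take the total order a < b < c < d < e < f < g on the vertex set. Then K (dimension 2) consists of the simplices:

  0-simplices (7): a, b, c, d, e, f, g
  1-simplices (21): ab, ac, ad, ae, af, ag, bc, bd, be, bf, bg, cd, ce, cf, cg, de, df, dg, ef, eg, fg
  2-simplices (14): abc, abe, acf, adf, adg, aeg, bcd, bdg, bef, bfg, cde, ceg, cfg, def

Hence C_0 ≅ Z^7, C_1 ≅ Z^21, C_2 ≅ Z^14.

Boundary ∂_1: C_1 → C_0 is given by ∂[p,q] = [q] − [p]. For instance
  ∂ce = e − c.
This gives a 7×21 integer matrix of rank 6; reducing to Smith normal form yields diagonal entries (1,1,1,1,1,1).

Boundary ∂_2: C_2 → C_1 acts by ∂[p,q,r] = [q,r] − [p,r] + [p,q]. For instance
  ∂adf = df − af + ad,
  ∂acf = cf − af + ac.
As a 21×14 matrix over Z this has rank 13, with invariant factors (1,1,1,1,1,1,1,1,1,1,1,1,1).

Reading off H_k = ker ∂_k / im ∂_{k+1}:

  H_0: rank C_0 − rank ∂_1 = 7 − 6 = 1, and the invariant factors of ∂_1 are all 1, so H_0 = Z.
  H_1: rank ker ∂_1 − rank ∂_2 = (21 − 6) − 13 = 2, and the invariant factors of ∂_2 are all 1, so H_1 = Z^2.
  H_2: rank ker ∂_2 − rank ∂_3 = (14 − 13) − 0 = 1, and there is no ∂_3, so H_2 = Z.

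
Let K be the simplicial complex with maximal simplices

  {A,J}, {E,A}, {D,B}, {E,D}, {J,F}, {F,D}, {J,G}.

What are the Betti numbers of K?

Order the vertices as A < B < D < E < F < G < J. Listing each simplex with vertices in this order, K has dimension 1 with simplices:

  0-simplices (7): A, B, D, E, F, G, J
  1-simplices (7): AE, AJ, BD, DE, DF, FJ, GJ

so the chain groups are C_0 ≅ Z^7, C_1 ≅ Z^7.

The boundary map ∂_1: C_1 → C_0 maps an edge to its endpoints' difference, ∂[p,q] = q − p. For instance
  ∂AE = E − A.
This gives a 7×7 integer matrix of rank 6; reducing to Smith normal form yields diagonal entries (1,1,1,1,1,1).

Now H_k = ker ∂_k / im ∂_{k+1}, so:

  H_0: rank C_0 − rank ∂_1 = 7 − 6 = 1, and the invariant factors of ∂_1 are all 1, so H_0 ≅ Z.
  H_1: rank ker ∂_1 − rank ∂_2 = (7 − 6) − 0 = 1, and there is no ∂_2, so H_1 ≅ Z.

Hence the Betti numbers are b_0 = 1, b_1 = 1.

b_0 = 1, b_1 = 1.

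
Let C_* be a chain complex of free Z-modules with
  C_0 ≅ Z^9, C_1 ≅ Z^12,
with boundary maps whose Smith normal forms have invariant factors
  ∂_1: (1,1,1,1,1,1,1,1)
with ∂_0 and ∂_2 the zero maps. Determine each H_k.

H_0 = Z,  H_1 = Z^4.

H_0: b_0 = 9 − 0 − 8 = 1; torsion from ∂_1 factors > 1: none. So H_0 = Z.
H_1: b_1 = 12 − 8 − 0 = 4; torsion from ∂_2 factors > 1: none. So H_1 = Z^4.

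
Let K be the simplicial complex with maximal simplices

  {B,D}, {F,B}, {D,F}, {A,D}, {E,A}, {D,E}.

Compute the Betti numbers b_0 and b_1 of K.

b_0 = 1, b_1 = 2.

We work with the vertex ordering A < B < D < E < F. The simplices of K, each written with vertices in increasing order, are:

  0-simplices (5): A, B, D, E, F
  1-simplices (6): AD, AE, BD, BF, DE, DF

so the chain groups are C_0 ≅ Z^5, C_1 ≅ Z^6.

The boundary map ∂_1: C_1 → C_0 is given by ∂[p,q] = [q] − [p].
This gives a 5×6 integer matrix of rank 4; reducing to Smith normal form yields diagonal entries (1,1,1,1).

From H_k ≅ ker(∂_k) / im(∂_{k+1}) we obtain:

  H_0: rank C_0 − rank ∂_1 = 5 − 4 = 1, and the invariant factors of ∂_1 are all 1, so H_0 ≅ Z.
  H_1: rank ker ∂_1 − rank ∂_2 = (6 − 4) − 0 = 2, and there is no ∂_2, so H_1 ≅ Z^2.

As a check, the Euler characteristic is 5 − 6 = -1, which agrees with 1 − 2 = -1.

Hence the Betti numbers are b_0 = 1, b_1 = 2.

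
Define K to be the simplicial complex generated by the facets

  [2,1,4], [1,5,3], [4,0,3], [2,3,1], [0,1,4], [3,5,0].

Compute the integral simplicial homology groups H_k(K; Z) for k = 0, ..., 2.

H_0 = Z,  H_1 = Z,  H_2 = 0.

We work with the vertex ordering 0 < 1 < 2 < 3 < 4 < 5. The simplices of K, each written with vertices in increasing order, are:

  0-simplices (6): [0], [1], [2], [3], [4], [5]
  1-simplices (12): [0,1], [0,3], [0,4], [0,5], [1,2], [1,3], [1,4], [1,5], [2,3], [2,4], [3,4], [3,5]
  2-simplices (6): [0,1,4], [0,3,4], [0,3,5], [1,2,3], [1,2,4], [1,3,5]

giving chain groups C_0 ≅ Z^6, C_1 ≅ Z^12, C_2 ≅ Z^6.

Boundary ∂_1: C_1 → C_0 is given by ∂[p,q] = [q] − [p].
The resulting 6×12 matrix has rank 5, and its Smith normal form has invariant factors (1,1,1,1,1).

Boundary ∂_2: C_2 → C_1 maps a triangle to the signed sum of its edges. For instance
  ∂[0,3,4] = [3,4] − [0,4] + [0,3],
  ∂[1,3,5] = [3,5] − [1,5] + [1,3].
The 12×6 boundary matrix has rank 6 and Smith normal form diag(1,1,1,1,1,1).

Computing H_k = (kernel of ∂_k) / (image of ∂_{k+1}):

  H_0: rank C_0 − rank ∂_1 = 6 − 5 = 1, and the invariant factors of ∂_1 are all 1, so H_0 = Z.
  H_1: rank ker ∂_1 − rank ∂_2 = (12 − 5) − 6 = 1, and the invariant factors of ∂_2 are all 1, so H_1 = Z.
  H_2: rank ker ∂_2 − rank ∂_3 = (6 − 6) − 0 = 0, and there is no ∂_3, so H_2 = 0.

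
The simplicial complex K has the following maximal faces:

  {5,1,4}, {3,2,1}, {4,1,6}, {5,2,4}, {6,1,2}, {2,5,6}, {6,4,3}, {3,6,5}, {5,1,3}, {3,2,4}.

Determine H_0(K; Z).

H_0 ≅ Z.

Take the total order 1 < 2 < 3 < 4 < 5 < 6 on the vertex set. Then K (dimension 2) consists of the simplices:

  0-simplices (6): [1], [2], [3], [4], [5], [6]
  1-simplices (15): [1,2], [1,3], [1,4], [1,5], [1,6], [2,3], [2,4], [2,5], [2,6], [3,4], [3,5], [3,6], [4,5], [4,6], [5,6]
  2-simplices (10): [1,2,3], [1,2,6], [1,3,5], [1,4,5], [1,4,6], [2,3,4], [2,4,5], [2,5,6], [3,4,6], [3,5,6]

Hence C_0 ≅ Z^6, C_1 ≅ Z^15, C_2 ≅ Z^10.

∂_1: C_1 → C_0 is given by ∂[p,q] = [q] − [p].
This gives a 6×15 integer matrix of rank 5; reducing to Smith normal form yields diagonal entries (1,1,1,1,1).

∂_2: C_2 → C_1 acts by ∂[p,q,r] = [q,r] − [p,r] + [p,q]. For instance
  ∂[1,4,5] = [4,5] − [1,5] + [1,4],
  ∂[1,3,5] = [3,5] − [1,5] + [1,3].
This gives a 15×10 integer matrix of rank 10; reducing to Smith normal form yields diagonal entries (1,1,1,1,1,1,1,1,1,2).

From H_k ≅ ker(∂_k) / im(∂_{k+1}) we obtain:

  H_0: rank C_0 − rank ∂_1 = 6 − 5 = 1, and the invariant factors of ∂_1 are all 1, so H_0 ≅ Z.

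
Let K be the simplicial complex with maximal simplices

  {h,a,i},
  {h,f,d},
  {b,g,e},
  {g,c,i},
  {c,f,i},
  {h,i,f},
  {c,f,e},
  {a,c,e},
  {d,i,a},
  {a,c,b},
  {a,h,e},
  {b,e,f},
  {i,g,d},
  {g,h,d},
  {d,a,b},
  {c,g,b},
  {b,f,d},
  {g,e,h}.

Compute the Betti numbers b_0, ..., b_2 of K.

Order the vertices as a < b < c < d < e < f < g < h < i. Listing each simplex with vertices in this order, K has dimension 2 with simplices:

  0-simplices (9): a, b, c, d, e, f, g, h, i
  1-simplices (27): ab, ac, ad, ae, ah, ai, bc, bd, be, bf, bg, ce, cf, cg, ci, df, dg, dh, di, ef, eg, eh, fh, fi, gh, gi, hi
  2-simplices (18): abc, abd, ace, adi, aeh, ahi, bcg, bdf, bef, beg, cef, cfi, cgi, dfh, dgh, dgi, egh, fhi

giving chain groups C_0 ≅ Z^9, C_1 ≅ Z^27, C_2 ≅ Z^18.

Boundary ∂_1: C_1 → C_0 sends each edge [p,q] (with p < q) to q − p. For instance
  ∂ef = f − e.
As a 9×27 matrix over Z this has rank 8, with invariant factors (1,1,1,1,1,1,1,1).

∂_2: C_2 → C_1 acts by ∂[p,q,r] = [q,r] − [p,r] + [p,q]. For instance
  ∂adi = di − ai + ad,
  ∂ace = ce − ae + ac.
This gives a 27×18 integer matrix of rank 18; reducing to Smith normal form yields diagonal entries (1,1,1,1,1,1,1,1,1,1,1,1,1,1,1,1,1,2).

From H_k ≅ ker(∂_k) / im(∂_{k+1}) we obtain:

  H_0: rank C_0 − rank ∂_1 = 9 − 8 = 1, and the invariant factors of ∂_1 are all 1, so H_0 ≅ Z.
  H_1: rank ker ∂_1 − rank ∂_2 = (27 − 8) − 18 = 1, and ∂_2 has invariant factor 2 > 1, so H_1 ≅ Z ⊕ Z_2.
  H_2: rank ker ∂_2 − rank ∂_3 = (18 − 18) − 0 = 0, and there is no ∂_3, so H_2 ≅ 0.

(K is a triangulation of the Klein bottle.)

Hence the Betti numbers are b_0 = 1, b_1 = 1, b_2 = 0.

b_0 = 1, b_1 = 1, b_2 = 0.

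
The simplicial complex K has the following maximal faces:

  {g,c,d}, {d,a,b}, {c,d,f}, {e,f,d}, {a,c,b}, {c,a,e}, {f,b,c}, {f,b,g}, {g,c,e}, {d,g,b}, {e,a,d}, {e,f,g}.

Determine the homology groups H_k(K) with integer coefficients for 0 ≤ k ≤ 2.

H_0 = Z,  H_1 = Z/2,  H_2 = 0.

Order the vertices as a < b < c < d < e < f < g. Listing each simplex with vertices in this order, K has dimension 2 with simplices:

  0-simplices (7): a, b, c, d, e, f, g
  1-simplices (18): ab, ac, ad, ae, bc, bd, bf, bg, cd, ce, cf, cg, de, df, dg, ef, eg, fg
  2-simplices (12): abc, abd, ace, ade, bcf, bdg, bfg, cdf, cdg, ceg, def, efg

so the chain groups are C_0 ≅ Z^7, C_1 ≅ Z^18, C_2 ≅ Z^12.

∂_1: C_1 → C_0 is given by ∂[p,q] = [q] − [p]. For instance
  ∂df = f − d.
As a 7×18 matrix over Z this has rank 6, with invariant factors (1,1,1,1,1,1).

∂_2: C_2 → C_1 sends each 2-simplex [p,q,r] to [q,r] − [p,r] + [p,q]. For instance
  ∂ade = de − ae + ad,
  ∂ceg = eg − cg + ce.
This gives a 18×12 integer matrix of rank 12; reducing to Smith normal form yields diagonal entries (1,1,1,1,1,1,1,1,1,1,1,2).

Reading off H_k = ker ∂_k / im ∂_{k+1}:

  H_0: rank C_0 − rank ∂_1 = 7 − 6 = 1, and the invariant factors of ∂_1 are all 1, so H_0 ≅ Z.
  H_1: rank ker ∂_1 − rank ∂_2 = (18 − 6) − 12 = 0, and ∂_2 has invariant factor 2 > 1, so H_1 ≅ Z/2.
  H_2: rank ker ∂_2 − rank ∂_3 = (12 − 12) − 0 = 0, and there is no ∂_3, so H_2 ≅ 0.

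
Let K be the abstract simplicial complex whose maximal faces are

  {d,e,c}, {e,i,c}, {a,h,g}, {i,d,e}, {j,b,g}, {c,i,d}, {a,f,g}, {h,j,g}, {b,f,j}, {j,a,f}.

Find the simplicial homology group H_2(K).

H_2 = Z.

K has 10 vertices, 18 edges, 10 triangles.
rank ∂_2 = 9, rank ∂_3 = 0 ⇒ b_2 = 10 − 9 − 0 = 1. So H_2 = Z.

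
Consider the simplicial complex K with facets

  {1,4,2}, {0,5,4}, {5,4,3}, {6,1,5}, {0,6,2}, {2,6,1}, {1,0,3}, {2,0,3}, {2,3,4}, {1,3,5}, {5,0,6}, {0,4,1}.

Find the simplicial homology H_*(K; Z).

Fix the vertex order 0 < 1 < 2 < 3 < 4 < 5 < 6 and write every simplex with vertices in increasing order. Then dim K = 2 and the simplices of K are:

  0-simplices (7): [0], [1], [2], [3], [4], [5], [6]
  1-simplices (18): [0,1], [0,2], [0,3], [0,4], [0,5], [0,6], [1,2], [1,3], [1,4], [1,5], [1,6], [2,3], [2,4], [2,6], [3,4], [3,5], [4,5], [5,6]
  2-simplices (12): [0,1,3], [0,1,4], [0,2,3], [0,2,6], [0,4,5], [0,5,6], [1,2,4], [1,2,6], [1,3,5], [1,5,6], [2,3,4], [3,4,5]

so the chain groups are C_0 ≅ Z^7, C_1 ≅ Z^18, C_2 ≅ Z^12.

Boundary ∂_1: C_1 → C_0 is given by ∂[p,q] = [q] − [p]. For instance
  ∂[3,5] = [5] − [3].
This gives a 7×18 integer matrix of rank 6; reducing to Smith normal form yields diagonal entries (1,1,1,1,1,1).

∂_2: C_2 → C_1 sends each 2-simplex [p,q,r] to [q,r] − [p,r] + [p,q]. For instance
  ∂[0,1,3] = [1,3] − [0,3] + [0,1],
  ∂[0,5,6] = [5,6] − [0,6] + [0,5].
As a 18×12 matrix over Z this has rank 12, with invariant factors (1,1,1,1,1,1,1,1,1,1,1,2).

From H_k ≅ ker(∂_k) / im(∂_{k+1}) we obtain:

  H_0: rank C_0 − rank ∂_1 = 7 − 6 = 1, and the invariant factors of ∂_1 are all 1, so H_0 ≅ Z.
  H_1: rank ker ∂_1 − rank ∂_2 = (18 − 6) − 12 = 0, and ∂_2 has invariant factor 2 > 1, so H_1 ≅ Z/2.
  H_2: rank ker ∂_2 − rank ∂_3 = (12 − 12) − 0 = 0, and there is no ∂_3, so H_2 ≅ 0.

As a check, the Euler characteristic is 7 − 18 + 12 = 1, which agrees with 1 − 0 + 0 = 1.
(K is a triangulation of the real projective plane RP^2.)

H_0 ≅ Z,  H_1 ≅ Z/2,  H_2 = 0.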